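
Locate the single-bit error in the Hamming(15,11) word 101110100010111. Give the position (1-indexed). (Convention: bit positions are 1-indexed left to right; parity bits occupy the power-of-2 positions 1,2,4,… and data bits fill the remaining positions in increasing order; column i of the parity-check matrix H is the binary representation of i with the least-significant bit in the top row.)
Syndrome s = H · r^T (mod 2), r = 101110100010111:
  s[0] = (101010101010101)·(101110100010111) mod 2 = 1+0+1+0+1+0+1+0+0+0+1+0+1+0+1 mod 2 = 1
  s[1] = (011001100110011)·(101110100010111) mod 2 = 0+0+1+0+0+0+1+0+0+0+1+0+0+1+1 mod 2 = 1
  s[2] = (000111100001111)·(101110100010111) mod 2 = 0+0+0+1+1+0+1+0+0+0+0+0+1+1+1 mod 2 = 0
  s[3] = (000000011111111)·(101110100010111) mod 2 = 0+0+0+0+0+0+0+0+0+0+1+0+1+1+1 mod 2 = 0
Syndrome = 1100
Column i of H is the binary representation of i, so the syndrome is the binary index of the flipped bit.
Read s = 1100 with s[0] as LSB: 1·2^0 + 1·2^1 + 0·2^2 + 0·2^3 = 3.
Error is at bit position 3.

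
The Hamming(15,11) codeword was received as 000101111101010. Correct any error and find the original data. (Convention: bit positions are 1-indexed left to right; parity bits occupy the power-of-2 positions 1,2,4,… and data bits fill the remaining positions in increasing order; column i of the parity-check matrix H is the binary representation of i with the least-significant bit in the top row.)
Syndrome s = H · r^T (mod 2), r = 000101111101010:
  s[0] = (101010101010101)·(000101111101010) mod 2 = 0+0+0+0+0+0+1+0+1+0+0+0+0+0+0 mod 2 = 0
  s[1] = (011001100110011)·(000101111101010) mod 2 = 0+0+0+0+0+1+1+0+0+1+0+0+0+1+0 mod 2 = 0
  s[2] = (000111100001111)·(000101111101010) mod 2 = 0+0+0+1+0+1+1+0+0+0+0+1+0+1+0 mod 2 = 1
  s[3] = (000000011111111)·(000101111101010) mod 2 = 0+0+0+0+0+0+0+1+1+1+0+1+0+1+0 mod 2 = 1
Syndrome = 0011
Column 12 of H equals this syndrome → error at bit 12 (1-indexed).
Flip bit 12: 000101111101010 → 000101111100010
Extract data bits at positions {3,5,6,7,9,10,11,12,13,14,15}: 00111100010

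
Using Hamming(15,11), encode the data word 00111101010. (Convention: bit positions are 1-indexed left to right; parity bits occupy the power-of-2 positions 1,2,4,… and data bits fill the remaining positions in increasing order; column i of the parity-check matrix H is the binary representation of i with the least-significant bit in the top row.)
Codeword c = d · G (mod 2), d = 00111101010:
  c[0] = d·G[:,0] = (00111101010)·(11011010101) mod 2 = 0+0+0+1+1+0+0+0+0+0+0 mod 2 = 0
  c[1] = d·G[:,1] = (00111101010)·(10110110011) mod 2 = 0+0+1+1+0+1+0+0+0+1+0 mod 2 = 0
  c[2] = d·G[:,2] = (00111101010)·(10000000000) mod 2 = 0+0+0+0+0+0+0+0+0+0+0 mod 2 = 0
  c[3] = d·G[:,3] = (00111101010)·(01110001111) mod 2 = 0+0+1+1+0+0+0+1+0+1+0 mod 2 = 0
  c[4] = d·G[:,4] = (00111101010)·(01000000000) mod 2 = 0+0+0+0+0+0+0+0+0+0+0 mod 2 = 0
  c[5] = d·G[:,5] = (00111101010)·(00100000000) mod 2 = 0+0+1+0+0+0+0+0+0+0+0 mod 2 = 1
  c[6] = d·G[:,6] = (00111101010)·(00010000000) mod 2 = 0+0+0+1+0+0+0+0+0+0+0 mod 2 = 1
  c[7] = d·G[:,7] = (00111101010)·(00001111111) mod 2 = 0+0+0+0+1+1+0+1+0+1+0 mod 2 = 0
  c[8] = d·G[:,8] = (00111101010)·(00001000000) mod 2 = 0+0+0+0+1+0+0+0+0+0+0 mod 2 = 1
  c[9] = d·G[:,9] = (00111101010)·(00000100000) mod 2 = 0+0+0+0+0+1+0+0+0+0+0 mod 2 = 1
  c[10] = d·G[:,10] = (00111101010)·(00000010000) mod 2 = 0+0+0+0+0+0+0+0+0+0+0 mod 2 = 0
  c[11] = d·G[:,11] = (00111101010)·(00000001000) mod 2 = 0+0+0+0+0+0+0+1+0+0+0 mod 2 = 1
  c[12] = d·G[:,12] = (00111101010)·(00000000100) mod 2 = 0+0+0+0+0+0+0+0+0+0+0 mod 2 = 0
  c[13] = d·G[:,13] = (00111101010)·(00000000010) mod 2 = 0+0+0+0+0+0+0+0+0+1+0 mod 2 = 1
  c[14] = d·G[:,14] = (00111101010)·(00000000001) mod 2 = 0+0+0+0+0+0+0+0+0+0+0 mod 2 = 0
Codeword = 000001101101010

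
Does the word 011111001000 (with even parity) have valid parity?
Sum of all bits: 0+1+1+1+1+1+0+0+1+0+0+0 = 6; 6 mod 2 = 0. Result is 0 → valid parity.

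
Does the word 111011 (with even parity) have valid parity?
Sum of all bits: 1+1+1+0+1+1 = 5; 5 mod 2 = 1. Result is 1 → parity error detected.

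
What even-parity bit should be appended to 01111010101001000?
Sum of data bits: 0+1+1+1+1+0+1+0+1+0+1+0+0+1+0+0+0 = 8.
8 mod 2 = 0, so parity bit = 0.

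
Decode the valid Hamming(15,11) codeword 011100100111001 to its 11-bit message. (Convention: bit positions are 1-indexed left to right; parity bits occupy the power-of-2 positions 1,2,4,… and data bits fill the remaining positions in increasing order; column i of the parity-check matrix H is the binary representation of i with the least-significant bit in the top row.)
Parity bits occupy power-of-2 positions; data bits are at positions {3,5,6,7,9,10,11,12,13,14,15} (1-indexed).
Extract: c[3]=1 c[5]=0 c[6]=0 c[7]=1 c[9]=0 c[10]=1 c[11]=1 c[12]=1 c[13]=0 c[14]=0 c[15]=1
Data = 10010111001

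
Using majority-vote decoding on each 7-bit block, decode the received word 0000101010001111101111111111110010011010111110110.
Split into 7-bit blocks and majority-vote each:
  block 1 = 0000101: 2 ones, 5 zeros → 0
  block 2 = 0100011: 3 ones, 4 zeros → 0
  block 3 = 1110111: 6 ones, 1 zeros → 1
  block 4 = 1111111: 7 ones, 0 zeros → 1
  block 5 = 1100100: 3 ones, 4 zeros → 0
  block 6 = 1101011: 5 ones, 2 zeros → 1
  block 7 = 1110110: 5 ones, 2 zeros → 1
Decoded = 0011011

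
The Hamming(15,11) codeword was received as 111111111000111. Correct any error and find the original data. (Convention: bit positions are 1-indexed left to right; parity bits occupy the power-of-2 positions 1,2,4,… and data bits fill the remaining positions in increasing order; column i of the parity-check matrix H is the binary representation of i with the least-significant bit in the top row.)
Syndrome s = H · r^T (mod 2), r = 111111111000111:
  s[0] = (101010101010101)·(111111111000111) mod 2 = 1+0+1+0+1+0+1+0+1+0+0+0+1+0+1 mod 2 = 1
  s[1] = (011001100110011)·(111111111000111) mod 2 = 0+1+1+0+0+1+1+0+0+0+0+0+0+1+1 mod 2 = 0
  s[2] = (000111100001111)·(111111111000111) mod 2 = 0+0+0+1+1+1+1+0+0+0+0+0+1+1+1 mod 2 = 1
  s[3] = (000000011111111)·(111111111000111) mod 2 = 0+0+0+0+0+0+0+1+1+0+0+0+1+1+1 mod 2 = 1
Syndrome = 1011
Column 13 of H equals this syndrome → error at bit 13 (1-indexed).
Flip bit 13: 111111111000111 → 111111111000011
Extract data bits at positions {3,5,6,7,9,10,11,12,13,14,15}: 11111000011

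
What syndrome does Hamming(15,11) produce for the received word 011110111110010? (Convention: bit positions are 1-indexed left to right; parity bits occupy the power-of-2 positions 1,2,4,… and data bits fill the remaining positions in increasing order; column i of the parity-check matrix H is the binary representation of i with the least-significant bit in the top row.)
Syndrome s = H · r^T (mod 2), r = 011110111110010:
  s[0] = (101010101010101)·(011110111110010) mod 2 = 0+0+1+0+1+0+1+0+1+0+1+0+0+0+0 mod 2 = 1
  s[1] = (011001100110011)·(011110111110010) mod 2 = 0+1+1+0+0+0+1+0+0+1+1+0+0+1+0 mod 2 = 0
  s[2] = (000111100001111)·(011110111110010) mod 2 = 0+0+0+1+1+0+1+0+0+0+0+0+0+1+0 mod 2 = 0
  s[3] = (000000011111111)·(011110111110010) mod 2 = 0+0+0+0+0+0+0+1+1+1+1+0+0+1+0 mod 2 = 1
Syndrome = 1001
Non-zero syndrome: error at position 9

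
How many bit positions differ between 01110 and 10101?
XOR = 11011, count of 1s = 4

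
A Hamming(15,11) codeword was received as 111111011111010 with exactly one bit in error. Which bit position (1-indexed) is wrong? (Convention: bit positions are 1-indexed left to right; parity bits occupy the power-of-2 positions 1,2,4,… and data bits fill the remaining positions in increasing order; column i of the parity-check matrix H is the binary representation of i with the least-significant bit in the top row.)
Syndrome s = H · r^T (mod 2), r = 111111011111010:
  s[0] = (101010101010101)·(111111011111010) mod 2 = 1+0+1+0+1+0+0+0+1+0+1+0+0+0+0 mod 2 = 1
  s[1] = (011001100110011)·(111111011111010) mod 2 = 0+1+1+0+0+1+0+0+0+1+1+0+0+1+0 mod 2 = 0
  s[2] = (000111100001111)·(111111011111010) mod 2 = 0+0+0+1+1+1+0+0+0+0+0+1+0+1+0 mod 2 = 1
  s[3] = (000000011111111)·(111111011111010) mod 2 = 0+0+0+0+0+0+0+1+1+1+1+1+0+1+0 mod 2 = 0
Syndrome = 1010
Column i of H is the binary representation of i, so the syndrome is the binary index of the flipped bit.
Read s = 1010 with s[0] as LSB: 1·2^0 + 0·2^1 + 1·2^2 + 0·2^3 = 5.
Error is at bit position 5.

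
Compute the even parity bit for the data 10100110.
Sum of data bits: 1+0+1+0+0+1+1+0 = 4.
4 mod 2 = 0, so parity bit = 0.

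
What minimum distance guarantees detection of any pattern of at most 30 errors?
Detecting e errors requires d_min ≥ e + 1 = 30 + 1 = 31.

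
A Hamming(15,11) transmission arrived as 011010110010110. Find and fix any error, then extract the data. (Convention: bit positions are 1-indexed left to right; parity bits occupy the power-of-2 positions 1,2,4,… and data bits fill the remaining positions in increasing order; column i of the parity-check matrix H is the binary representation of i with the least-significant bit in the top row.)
Syndrome s = H · r^T (mod 2), r = 011010110010110:
  s[0] = (101010101010101)·(011010110010110) mod 2 = 0+0+1+0+1+0+1+0+0+0+1+0+1+0+0 mod 2 = 1
  s[1] = (011001100110011)·(011010110010110) mod 2 = 0+1+1+0+0+0+1+0+0+0+1+0+0+1+0 mod 2 = 1
  s[2] = (000111100001111)·(011010110010110) mod 2 = 0+0+0+0+1+0+1+0+0+0+0+0+1+1+0 mod 2 = 0
  s[3] = (000000011111111)·(011010110010110) mod 2 = 0+0+0+0+0+0+0+1+0+0+1+0+1+1+0 mod 2 = 0
Syndrome = 1100
Column 3 of H equals this syndrome → error at bit 3 (1-indexed).
Flip bit 3: 011010110010110 → 010010110010110
Extract data bits at positions {3,5,6,7,9,10,11,12,13,14,15}: 01010010110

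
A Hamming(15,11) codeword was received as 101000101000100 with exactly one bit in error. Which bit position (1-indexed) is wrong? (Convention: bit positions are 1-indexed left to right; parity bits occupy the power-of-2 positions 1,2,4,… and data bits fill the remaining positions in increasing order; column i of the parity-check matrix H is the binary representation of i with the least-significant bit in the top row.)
Syndrome s = H · r^T (mod 2), r = 101000101000100:
  s[0] = (101010101010101)·(101000101000100) mod 2 = 1+0+1+0+0+0+1+0+1+0+0+0+1+0+0 mod 2 = 1
  s[1] = (011001100110011)·(101000101000100) mod 2 = 0+0+1+0+0+0+1+0+0+0+0+0+0+0+0 mod 2 = 0
  s[2] = (000111100001111)·(101000101000100) mod 2 = 0+0+0+0+0+0+1+0+0+0+0+0+1+0+0 mod 2 = 0
  s[3] = (000000011111111)·(101000101000100) mod 2 = 0+0+0+0+0+0+0+0+1+0+0+0+1+0+0 mod 2 = 0
Syndrome = 1000
Column i of H is the binary representation of i, so the syndrome is the binary index of the flipped bit.
Read s = 1000 with s[0] as LSB: 1·2^0 + 0·2^1 + 0·2^2 + 0·2^3 = 1.
Error is at bit position 1.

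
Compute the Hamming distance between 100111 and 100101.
XOR = 000010, count of 1s = 1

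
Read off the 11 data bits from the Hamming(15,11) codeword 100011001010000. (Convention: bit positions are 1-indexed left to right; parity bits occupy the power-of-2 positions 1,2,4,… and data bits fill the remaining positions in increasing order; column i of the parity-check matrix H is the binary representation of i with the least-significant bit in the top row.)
Parity bits occupy power-of-2 positions; data bits are at positions {3,5,6,7,9,10,11,12,13,14,15} (1-indexed).
Extract: c[3]=0 c[5]=1 c[6]=1 c[7]=0 c[9]=1 c[10]=0 c[11]=1 c[12]=0 c[13]=0 c[14]=0 c[15]=0
Data = 01101010000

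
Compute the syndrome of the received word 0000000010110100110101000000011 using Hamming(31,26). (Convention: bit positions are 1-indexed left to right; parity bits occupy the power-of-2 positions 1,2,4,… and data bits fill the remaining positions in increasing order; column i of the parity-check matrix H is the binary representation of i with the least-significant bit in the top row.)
Syndrome s = H · r^T (mod 2), r = 0000000010110100110101000000011:
  s[0] = (1010101010101010101010101010101)·(0000000010110100110101000000011) mod 2 = 0+0+0+0+0+0+0+0+1+0+1+0+0+0+0+0+1+0+0+0+0+0+0+0+0+0+0+0+0+0+1 mod 2 = 0
  s[1] = (0110011001100110011001100110011)·(0000000010110100110101000000011) mod 2 = 0+0+0+0+0+0+0+0+0+0+1+0+0+1+0+0+0+1+0+0+0+1+0+0+0+0+0+0+0+1+1 mod 2 = 0
  s[2] = (0001111000011110000111100001111)·(0000000010110100110101000000011) mod 2 = 0+0+0+0+0+0+0+0+0+0+0+1+0+1+0+0+0+0+0+1+0+1+0+0+0+0+0+0+0+1+1 mod 2 = 0
  s[3] = (0000000111111110000000011111111)·(0000000010110100110101000000011) mod 2 = 0+0+0+0+0+0+0+0+1+0+1+1+0+1+0+0+0+0+0+0+0+0+0+0+0+0+0+0+0+1+1 mod 2 = 0
  s[4] = (0000000000000001111111111111111)·(0000000010110100110101000000011) mod 2 = 0+0+0+0+0+0+0+0+0+0+0+0+0+0+0+0+1+1+0+1+0+1+0+0+0+0+0+0+0+1+1 mod 2 = 0
Syndrome = 00000
s = 0: no error detected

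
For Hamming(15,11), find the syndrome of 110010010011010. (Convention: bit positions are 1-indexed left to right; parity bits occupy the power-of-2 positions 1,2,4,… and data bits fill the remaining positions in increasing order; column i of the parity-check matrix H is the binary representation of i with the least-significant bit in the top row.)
Syndrome s = H · r^T (mod 2), r = 110010010011010:
  s[0] = (101010101010101)·(110010010011010) mod 2 = 1+0+0+0+1+0+0+0+0+0+1+0+0+0+0 mod 2 = 1
  s[1] = (011001100110011)·(110010010011010) mod 2 = 0+1+0+0+0+0+0+0+0+0+1+0+0+1+0 mod 2 = 1
  s[2] = (000111100001111)·(110010010011010) mod 2 = 0+0+0+0+1+0+0+0+0+0+0+1+0+1+0 mod 2 = 1
  s[3] = (000000011111111)·(110010010011010) mod 2 = 0+0+0+0+0+0+0+1+0+0+1+1+0+1+0 mod 2 = 0
Syndrome = 1110
Non-zero syndrome: error at position 7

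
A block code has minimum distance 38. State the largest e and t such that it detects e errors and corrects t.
(a) Detection requires d_min ≥ e+1, so e ≤ d_min − 1 = 37.
(b) Correction requires d_min ≥ 2t+1, so t ≤ ⌊(d_min − 1)/2⌋ = ⌊37/2⌋ = 18.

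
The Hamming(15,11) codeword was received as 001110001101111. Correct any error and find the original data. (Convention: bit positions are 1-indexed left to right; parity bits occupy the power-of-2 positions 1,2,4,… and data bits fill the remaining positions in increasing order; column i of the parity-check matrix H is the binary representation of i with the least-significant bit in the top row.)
Syndrome s = H · r^T (mod 2), r = 001110001101111:
  s[0] = (101010101010101)·(001110001101111) mod 2 = 0+0+1+0+1+0+0+0+1+0+0+0+1+0+1 mod 2 = 1
  s[1] = (011001100110011)·(001110001101111) mod 2 = 0+0+1+0+0+0+0+0+0+1+0+0+0+1+1 mod 2 = 0
  s[2] = (000111100001111)·(001110001101111) mod 2 = 0+0+0+1+1+0+0+0+0+0+0+1+1+1+1 mod 2 = 0
  s[3] = (000000011111111)·(001110001101111) mod 2 = 0+0+0+0+0+0+0+0+1+1+0+1+1+1+1 mod 2 = 0
Syndrome = 1000
Column 1 of H equals this syndrome → error at bit 1 (1-indexed).
Flip bit 1: 001110001101111 → 101110001101111
Extract data bits at positions {3,5,6,7,9,10,11,12,13,14,15}: 11001101111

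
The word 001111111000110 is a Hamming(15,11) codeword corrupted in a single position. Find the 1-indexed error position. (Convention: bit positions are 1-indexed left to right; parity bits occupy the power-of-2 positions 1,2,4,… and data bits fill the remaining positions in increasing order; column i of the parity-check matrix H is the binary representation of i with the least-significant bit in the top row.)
Syndrome s = H · r^T (mod 2), r = 001111111000110:
  s[0] = (101010101010101)·(001111111000110) mod 2 = 0+0+1+0+1+0+1+0+1+0+0+0+1+0+0 mod 2 = 1
  s[1] = (011001100110011)·(001111111000110) mod 2 = 0+0+1+0+0+1+1+0+0+0+0+0+0+1+0 mod 2 = 0
  s[2] = (000111100001111)·(001111111000110) mod 2 = 0+0+0+1+1+1+1+0+0+0+0+0+1+1+0 mod 2 = 0
  s[3] = (000000011111111)·(001111111000110) mod 2 = 0+0+0+0+0+0+0+1+1+0+0+0+1+1+0 mod 2 = 0
Syndrome = 1000
Column i of H is the binary representation of i, so the syndrome is the binary index of the flipped bit.
Read s = 1000 with s[0] as LSB: 1·2^0 + 0·2^1 + 0·2^2 + 0·2^3 = 1.
Error is at bit position 1.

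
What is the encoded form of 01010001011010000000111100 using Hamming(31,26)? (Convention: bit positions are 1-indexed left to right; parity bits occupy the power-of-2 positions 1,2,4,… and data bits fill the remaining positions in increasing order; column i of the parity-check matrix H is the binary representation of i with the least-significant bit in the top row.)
Codeword c = d · G (mod 2), d = 01010001011010000000111100:
  c[0] = d·G[:,0] = (01010001011010000000111100)·(11011010101101010101010101) mod 2 = 0+1+0+1+0+0+0+0+0+0+1+0+0+0+0+0+0+0+0+0+0+1+0+1+0+0 mod 2 = 1
  c[1] = d·G[:,1] = (01010001011010000000111100)·(10110110011011001100110011) mod 2 = 0+0+0+1+0+0+0+0+0+1+1+0+1+0+0+0+0+0+0+0+1+1+0+0+0+0 mod 2 = 0
  c[2] = d·G[:,2] = (01010001011010000000111100)·(10000000000000000000000000) mod 2 = 0+0+0+0+0+0+0+0+0+0+0+0+0+0+0+0+0+0+0+0+0+0+0+0+0+0 mod 2 = 0
  c[3] = d·G[:,3] = (01010001011010000000111100)·(01110001111000111100001111) mod 2 = 0+1+0+1+0+0+0+1+0+1+1+0+0+0+0+0+0+0+0+0+0+0+1+1+0+0 mod 2 = 1
  c[4] = d·G[:,4] = (01010001011010000000111100)·(01000000000000000000000000) mod 2 = 0+1+0+0+0+0+0+0+0+0+0+0+0+0+0+0+0+0+0+0+0+0+0+0+0+0 mod 2 = 1
  c[5] = d·G[:,5] = (01010001011010000000111100)·(00100000000000000000000000) mod 2 = 0+0+0+0+0+0+0+0+0+0+0+0+0+0+0+0+0+0+0+0+0+0+0+0+0+0 mod 2 = 0
  c[6] = d·G[:,6] = (01010001011010000000111100)·(00010000000000000000000000) mod 2 = 0+0+0+1+0+0+0+0+0+0+0+0+0+0+0+0+0+0+0+0+0+0+0+0+0+0 mod 2 = 1
  c[7] = d·G[:,7] = (01010001011010000000111100)·(00001111111000000011111111) mod 2 = 0+0+0+0+0+0+0+1+0+1+1+0+0+0+0+0+0+0+0+0+1+1+1+1+0+0 mod 2 = 1
  c[8] = d·G[:,8] = (01010001011010000000111100)·(00001000000000000000000000) mod 2 = 0+0+0+0+0+0+0+0+0+0+0+0+0+0+0+0+0+0+0+0+0+0+0+0+0+0 mod 2 = 0
  c[9] = d·G[:,9] = (01010001011010000000111100)·(00000100000000000000000000) mod 2 = 0+0+0+0+0+0+0+0+0+0+0+0+0+0+0+0+0+0+0+0+0+0+0+0+0+0 mod 2 = 0
  c[10] = d·G[:,10] = (01010001011010000000111100)·(00000010000000000000000000) mod 2 = 0+0+0+0+0+0+0+0+0+0+0+0+0+0+0+0+0+0+0+0+0+0+0+0+0+0 mod 2 = 0
  c[11] = d·G[:,11] = (01010001011010000000111100)·(00000001000000000000000000) mod 2 = 0+0+0+0+0+0+0+1+0+0+0+0+0+0+0+0+0+0+0+0+0+0+0+0+0+0 mod 2 = 1
  c[12] = d·G[:,12] = (01010001011010000000111100)·(00000000100000000000000000) mod 2 = 0+0+0+0+0+0+0+0+0+0+0+0+0+0+0+0+0+0+0+0+0+0+0+0+0+0 mod 2 = 0
  c[13] = d·G[:,13] = (01010001011010000000111100)·(00000000010000000000000000) mod 2 = 0+0+0+0+0+0+0+0+0+1+0+0+0+0+0+0+0+0+0+0+0+0+0+0+0+0 mod 2 = 1
  c[14] = d·G[:,14] = (01010001011010000000111100)·(00000000001000000000000000) mod 2 = 0+0+0+0+0+0+0+0+0+0+1+0+0+0+0+0+0+0+0+0+0+0+0+0+0+0 mod 2 = 1
  c[15] = d·G[:,15] = (01010001011010000000111100)·(00000000000111111111111111) mod 2 = 0+0+0+0+0+0+0+0+0+0+0+0+1+0+0+0+0+0+0+0+1+1+1+1+0+0 mod 2 = 1
  c[16] = d·G[:,16] = (01010001011010000000111100)·(00000000000100000000000000) mod 2 = 0+0+0+0+0+0+0+0+0+0+0+0+0+0+0+0+0+0+0+0+0+0+0+0+0+0 mod 2 = 0
  c[17] = d·G[:,17] = (01010001011010000000111100)·(00000000000010000000000000) mod 2 = 0+0+0+0+0+0+0+0+0+0+0+0+1+0+0+0+0+0+0+0+0+0+0+0+0+0 mod 2 = 1
  c[18] = d·G[:,18] = (01010001011010000000111100)·(00000000000001000000000000) mod 2 = 0+0+0+0+0+0+0+0+0+0+0+0+0+0+0+0+0+0+0+0+0+0+0+0+0+0 mod 2 = 0
  c[19] = d·G[:,19] = (01010001011010000000111100)·(00000000000000100000000000) mod 2 = 0+0+0+0+0+0+0+0+0+0+0+0+0+0+0+0+0+0+0+0+0+0+0+0+0+0 mod 2 = 0
  c[20] = d·G[:,20] = (01010001011010000000111100)·(00000000000000010000000000) mod 2 = 0+0+0+0+0+0+0+0+0+0+0+0+0+0+0+0+0+0+0+0+0+0+0+0+0+0 mod 2 = 0
  c[21] = d·G[:,21] = (01010001011010000000111100)·(00000000000000001000000000) mod 2 = 0+0+0+0+0+0+0+0+0+0+0+0+0+0+0+0+0+0+0+0+0+0+0+0+0+0 mod 2 = 0
  c[22] = d·G[:,22] = (01010001011010000000111100)·(00000000000000000100000000) mod 2 = 0+0+0+0+0+0+0+0+0+0+0+0+0+0+0+0+0+0+0+0+0+0+0+0+0+0 mod 2 = 0
  c[23] = d·G[:,23] = (01010001011010000000111100)·(00000000000000000010000000) mod 2 = 0+0+0+0+0+0+0+0+0+0+0+0+0+0+0+0+0+0+0+0+0+0+0+0+0+0 mod 2 = 0
  c[24] = d·G[:,24] = (01010001011010000000111100)·(00000000000000000001000000) mod 2 = 0+0+0+0+0+0+0+0+0+0+0+0+0+0+0+0+0+0+0+0+0+0+0+0+0+0 mod 2 = 0
  c[25] = d·G[:,25] = (01010001011010000000111100)·(00000000000000000000100000) mod 2 = 0+0+0+0+0+0+0+0+0+0+0+0+0+0+0+0+0+0+0+0+1+0+0+0+0+0 mod 2 = 1
  c[26] = d·G[:,26] = (01010001011010000000111100)·(00000000000000000000010000) mod 2 = 0+0+0+0+0+0+0+0+0+0+0+0+0+0+0+0+0+0+0+0+0+1+0+0+0+0 mod 2 = 1
  c[27] = d·G[:,27] = (01010001011010000000111100)·(00000000000000000000001000) mod 2 = 0+0+0+0+0+0+0+0+0+0+0+0+0+0+0+0+0+0+0+0+0+0+1+0+0+0 mod 2 = 1
  c[28] = d·G[:,28] = (01010001011010000000111100)·(00000000000000000000000100) mod 2 = 0+0+0+0+0+0+0+0+0+0+0+0+0+0+0+0+0+0+0+0+0+0+0+1+0+0 mod 2 = 1
  c[29] = d·G[:,29] = (01010001011010000000111100)·(00000000000000000000000010) mod 2 = 0+0+0+0+0+0+0+0+0+0+0+0+0+0+0+0+0+0+0+0+0+0+0+0+0+0 mod 2 = 0
  c[30] = d·G[:,30] = (01010001011010000000111100)·(00000000000000000000000001) mod 2 = 0+0+0+0+0+0+0+0+0+0+0+0+0+0+0+0+0+0+0+0+0+0+0+0+0+0 mod 2 = 0
Codeword = 1001101100010111010000000111100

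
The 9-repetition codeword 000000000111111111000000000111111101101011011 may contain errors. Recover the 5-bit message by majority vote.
Split into 9-bit blocks and majority-vote each:
  block 1 = 000000000: 0 ones, 9 zeros → 0
  block 2 = 111111111: 9 ones, 0 zeros → 1
  block 3 = 000000000: 0 ones, 9 zeros → 0
  block 4 = 111111101: 8 ones, 1 zeros → 1
  block 5 = 101011011: 6 ones, 3 zeros → 1
Decoded = 01011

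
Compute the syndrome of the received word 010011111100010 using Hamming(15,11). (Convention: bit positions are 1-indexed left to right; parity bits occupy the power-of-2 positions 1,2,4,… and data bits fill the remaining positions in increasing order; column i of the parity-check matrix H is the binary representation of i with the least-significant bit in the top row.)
Syndrome s = H · r^T (mod 2), r = 010011111100010:
  s[0] = (101010101010101)·(010011111100010) mod 2 = 0+0+0+0+1+0+1+0+1+0+0+0+0+0+0 mod 2 = 1
  s[1] = (011001100110011)·(010011111100010) mod 2 = 0+1+0+0+0+1+1+0+0+1+0+0+0+1+0 mod 2 = 1
  s[2] = (000111100001111)·(010011111100010) mod 2 = 0+0+0+0+1+1+1+0+0+0+0+0+0+1+0 mod 2 = 0
  s[3] = (000000011111111)·(010011111100010) mod 2 = 0+0+0+0+0+0+0+1+1+1+0+0+0+1+0 mod 2 = 0
Syndrome = 1100
Non-zero syndrome: error at position 3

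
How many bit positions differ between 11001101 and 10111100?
XOR = 01110001, count of 1s = 4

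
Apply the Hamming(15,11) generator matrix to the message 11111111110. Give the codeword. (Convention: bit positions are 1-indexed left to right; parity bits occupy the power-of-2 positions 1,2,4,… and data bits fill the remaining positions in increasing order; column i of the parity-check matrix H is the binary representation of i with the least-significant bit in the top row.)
Codeword c = d · G (mod 2), d = 11111111110:
  c[0] = d·G[:,0] = (11111111110)·(11011010101) mod 2 = 1+1+0+1+1+0+1+0+1+0+0 mod 2 = 0
  c[1] = d·G[:,1] = (11111111110)·(10110110011) mod 2 = 1+0+1+1+0+1+1+0+0+1+0 mod 2 = 0
  c[2] = d·G[:,2] = (11111111110)·(10000000000) mod 2 = 1+0+0+0+0+0+0+0+0+0+0 mod 2 = 1
  c[3] = d·G[:,3] = (11111111110)·(01110001111) mod 2 = 0+1+1+1+0+0+0+1+1+1+0 mod 2 = 0
  c[4] = d·G[:,4] = (11111111110)·(01000000000) mod 2 = 0+1+0+0+0+0+0+0+0+0+0 mod 2 = 1
  c[5] = d·G[:,5] = (11111111110)·(00100000000) mod 2 = 0+0+1+0+0+0+0+0+0+0+0 mod 2 = 1
  c[6] = d·G[:,6] = (11111111110)·(00010000000) mod 2 = 0+0+0+1+0+0+0+0+0+0+0 mod 2 = 1
  c[7] = d·G[:,7] = (11111111110)·(00001111111) mod 2 = 0+0+0+0+1+1+1+1+1+1+0 mod 2 = 0
  c[8] = d·G[:,8] = (11111111110)·(00001000000) mod 2 = 0+0+0+0+1+0+0+0+0+0+0 mod 2 = 1
  c[9] = d·G[:,9] = (11111111110)·(00000100000) mod 2 = 0+0+0+0+0+1+0+0+0+0+0 mod 2 = 1
  c[10] = d·G[:,10] = (11111111110)·(00000010000) mod 2 = 0+0+0+0+0+0+1+0+0+0+0 mod 2 = 1
  c[11] = d·G[:,11] = (11111111110)·(00000001000) mod 2 = 0+0+0+0+0+0+0+1+0+0+0 mod 2 = 1
  c[12] = d·G[:,12] = (11111111110)·(00000000100) mod 2 = 0+0+0+0+0+0+0+0+1+0+0 mod 2 = 1
  c[13] = d·G[:,13] = (11111111110)·(00000000010) mod 2 = 0+0+0+0+0+0+0+0+0+1+0 mod 2 = 1
  c[14] = d·G[:,14] = (11111111110)·(00000000001) mod 2 = 0+0+0+0+0+0+0+0+0+0+0 mod 2 = 0
Codeword = 001011101111110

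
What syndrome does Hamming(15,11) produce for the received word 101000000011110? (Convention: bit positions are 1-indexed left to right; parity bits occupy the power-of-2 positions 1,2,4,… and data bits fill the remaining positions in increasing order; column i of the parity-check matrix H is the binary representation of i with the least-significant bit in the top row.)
Syndrome s = H · r^T (mod 2), r = 101000000011110:
  s[0] = (101010101010101)·(101000000011110) mod 2 = 1+0+1+0+0+0+0+0+0+0+1+0+1+0+0 mod 2 = 0
  s[1] = (011001100110011)·(101000000011110) mod 2 = 0+0+1+0+0+0+0+0+0+0+1+0+0+1+0 mod 2 = 1
  s[2] = (000111100001111)·(101000000011110) mod 2 = 0+0+0+0+0+0+0+0+0+0+0+1+1+1+0 mod 2 = 1
  s[3] = (000000011111111)·(101000000011110) mod 2 = 0+0+0+0+0+0+0+0+0+0+1+1+1+1+0 mod 2 = 0
Syndrome = 0110
Non-zero syndrome: error at position 6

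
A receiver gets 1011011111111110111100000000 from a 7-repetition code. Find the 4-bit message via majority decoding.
Split into 7-bit blocks and majority-vote each:
  block 1 = 1011011: 5 ones, 2 zeros → 1
  block 2 = 1111111: 7 ones, 0 zeros → 1
  block 3 = 1011110: 5 ones, 2 zeros → 1
  block 4 = 0000000: 0 ones, 7 zeros → 0
Decoded = 1110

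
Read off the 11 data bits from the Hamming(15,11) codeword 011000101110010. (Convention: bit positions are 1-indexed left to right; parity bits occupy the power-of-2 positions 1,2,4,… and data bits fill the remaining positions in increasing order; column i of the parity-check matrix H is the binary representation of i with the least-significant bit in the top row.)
Parity bits occupy power-of-2 positions; data bits are at positions {3,5,6,7,9,10,11,12,13,14,15} (1-indexed).
Extract: c[3]=1 c[5]=0 c[6]=0 c[7]=1 c[9]=1 c[10]=1 c[11]=1 c[12]=0 c[13]=0 c[14]=1 c[15]=0
Data = 10011110010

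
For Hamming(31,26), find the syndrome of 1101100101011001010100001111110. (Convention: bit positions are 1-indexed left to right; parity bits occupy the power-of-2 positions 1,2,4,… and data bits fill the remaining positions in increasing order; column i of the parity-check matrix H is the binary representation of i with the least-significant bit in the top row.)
Syndrome s = H · r^T (mod 2), r = 1101100101011001010100001111110:
  s[0] = (1010101010101010101010101010101)·(1101100101011001010100001111110) mod 2 = 1+0+0+0+1+0+0+0+0+0+0+0+1+0+0+0+0+0+0+0+0+0+0+0+1+0+1+0+1+0+0 mod 2 = 0
  s[1] = (0110011001100110011001100110011)·(1101100101011001010100001111110) mod 2 = 0+1+0+0+0+0+0+0+0+1+0+0+0+0+0+0+0+1+0+0+0+0+0+0+0+1+1+0+0+1+0 mod 2 = 0
  s[2] = (0001111000011110000111100001111)·(1101100101011001010100001111110) mod 2 = 0+0+0+1+1+0+0+0+0+0+0+1+1+0+0+0+0+0+0+1+0+0+0+0+0+0+0+1+1+1+0 mod 2 = 0
  s[3] = (0000000111111110000000011111111)·(1101100101011001010100001111110) mod 2 = 0+0+0+0+0+0+0+1+0+1+0+1+1+0+0+0+0+0+0+0+0+0+0+0+1+1+1+1+1+1+0 mod 2 = 0
  s[4] = (0000000000000001111111111111111)·(1101100101011001010100001111110) mod 2 = 0+0+0+0+0+0+0+0+0+0+0+0+0+0+0+1+0+1+0+1+0+0+0+0+1+1+1+1+1+1+0 mod 2 = 1
Syndrome = 00001
Non-zero syndrome: error at position 16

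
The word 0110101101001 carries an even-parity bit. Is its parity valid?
Sum of all bits: 0+1+1+0+1+0+1+1+0+1+0+0+1 = 7; 7 mod 2 = 1. Result is 1 → parity error detected.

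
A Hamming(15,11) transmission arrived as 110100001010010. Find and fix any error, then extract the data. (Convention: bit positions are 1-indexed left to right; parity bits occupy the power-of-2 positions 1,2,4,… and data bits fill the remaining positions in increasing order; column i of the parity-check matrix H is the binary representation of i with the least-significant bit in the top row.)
Syndrome s = H · r^T (mod 2), r = 110100001010010:
  s[0] = (101010101010101)·(110100001010010) mod 2 = 1+0+0+0+0+0+0+0+1+0+1+0+0+0+0 mod 2 = 1
  s[1] = (011001100110011)·(110100001010010) mod 2 = 0+1+0+0+0+0+0+0+0+0+1+0+0+1+0 mod 2 = 1
  s[2] = (000111100001111)·(110100001010010) mod 2 = 0+0+0+1+0+0+0+0+0+0+0+0+0+1+0 mod 2 = 0
  s[3] = (000000011111111)·(110100001010010) mod 2 = 0+0+0+0+0+0+0+0+1+0+1+0+0+1+0 mod 2 = 1
Syndrome = 1101
Column 11 of H equals this syndrome → error at bit 11 (1-indexed).
Flip bit 11: 110100001010010 → 110100001000010
Extract data bits at positions {3,5,6,7,9,10,11,12,13,14,15}: 00001000010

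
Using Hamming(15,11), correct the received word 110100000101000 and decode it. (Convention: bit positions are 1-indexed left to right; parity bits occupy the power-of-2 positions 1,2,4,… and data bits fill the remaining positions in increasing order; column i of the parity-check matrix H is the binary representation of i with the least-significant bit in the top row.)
Syndrome s = H · r^T (mod 2), r = 110100000101000:
  s[0] = (101010101010101)·(110100000101000) mod 2 = 1+0+0+0+0+0+0+0+0+0+0+0+0+0+0 mod 2 = 1
  s[1] = (011001100110011)·(110100000101000) mod 2 = 0+1+0+0+0+0+0+0+0+1+0+0+0+0+0 mod 2 = 0
  s[2] = (000111100001111)·(110100000101000) mod 2 = 0+0+0+1+0+0+0+0+0+0+0+1+0+0+0 mod 2 = 0
  s[3] = (000000011111111)·(110100000101000) mod 2 = 0+0+0+0+0+0+0+0+0+1+0+1+0+0+0 mod 2 = 0
Syndrome = 1000
Column 1 of H equals this syndrome → error at bit 1 (1-indexed).
Flip bit 1: 110100000101000 → 010100000101000
Extract data bits at positions {3,5,6,7,9,10,11,12,13,14,15}: 00000101000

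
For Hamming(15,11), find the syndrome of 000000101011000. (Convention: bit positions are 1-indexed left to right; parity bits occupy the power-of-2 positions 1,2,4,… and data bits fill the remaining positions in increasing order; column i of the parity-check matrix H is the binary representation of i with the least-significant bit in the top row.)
Syndrome s = H · r^T (mod 2), r = 000000101011000:
  s[0] = (101010101010101)·(000000101011000) mod 2 = 0+0+0+0+0+0+1+0+1+0+1+0+0+0+0 mod 2 = 1
  s[1] = (011001100110011)·(000000101011000) mod 2 = 0+0+0+0+0+0+1+0+0+0+1+0+0+0+0 mod 2 = 0
  s[2] = (000111100001111)·(000000101011000) mod 2 = 0+0+0+0+0+0+1+0+0+0+0+1+0+0+0 mod 2 = 0
  s[3] = (000000011111111)·(000000101011000) mod 2 = 0+0+0+0+0+0+0+0+1+0+1+1+0+0+0 mod 2 = 1
Syndrome = 1001
Non-zero syndrome: error at position 9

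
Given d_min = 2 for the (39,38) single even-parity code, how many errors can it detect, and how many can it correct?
Detection only: up to d_min − 1 = 1 errors.
Correction: up to ⌊(d_min − 1)/2⌋ = ⌊1/2⌋ = 0 errors.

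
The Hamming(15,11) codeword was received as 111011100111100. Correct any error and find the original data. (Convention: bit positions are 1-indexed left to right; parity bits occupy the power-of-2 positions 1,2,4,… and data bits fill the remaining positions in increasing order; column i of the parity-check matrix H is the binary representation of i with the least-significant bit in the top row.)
Syndrome s = H · r^T (mod 2), r = 111011100111100:
  s[0] = (101010101010101)·(111011100111100) mod 2 = 1+0+1+0+1+0+1+0+0+0+1+0+1+0+0 mod 2 = 0
  s[1] = (011001100110011)·(111011100111100) mod 2 = 0+1+1+0+0+1+1+0+0+1+1+0+0+0+0 mod 2 = 0
  s[2] = (000111100001111)·(111011100111100) mod 2 = 0+0+0+0+1+1+1+0+0+0+0+1+1+0+0 mod 2 = 1
  s[3] = (000000011111111)·(111011100111100) mod 2 = 0+0+0+0+0+0+0+0+0+1+1+1+1+0+0 mod 2 = 0
Syndrome = 0010
Column 4 of H equals this syndrome → error at bit 4 (1-indexed).
Flip bit 4: 111011100111100 → 111111100111100
Extract data bits at positions {3,5,6,7,9,10,11,12,13,14,15}: 11110111100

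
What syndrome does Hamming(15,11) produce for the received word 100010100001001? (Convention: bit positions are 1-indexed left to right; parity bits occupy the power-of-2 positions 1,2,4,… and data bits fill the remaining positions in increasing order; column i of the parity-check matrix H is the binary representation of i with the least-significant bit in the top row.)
Syndrome s = H · r^T (mod 2), r = 100010100001001:
  s[0] = (101010101010101)·(100010100001001) mod 2 = 1+0+0+0+1+0+1+0+0+0+0+0+0+0+1 mod 2 = 0
  s[1] = (011001100110011)·(100010100001001) mod 2 = 0+0+0+0+0+0+1+0+0+0+0+0+0+0+1 mod 2 = 0
  s[2] = (000111100001111)·(100010100001001) mod 2 = 0+0+0+0+1+0+1+0+0+0+0+1+0+0+1 mod 2 = 0
  s[3] = (000000011111111)·(100010100001001) mod 2 = 0+0+0+0+0+0+0+0+0+0+0+1+0+0+1 mod 2 = 0
Syndrome = 0000
s = 0: no error detected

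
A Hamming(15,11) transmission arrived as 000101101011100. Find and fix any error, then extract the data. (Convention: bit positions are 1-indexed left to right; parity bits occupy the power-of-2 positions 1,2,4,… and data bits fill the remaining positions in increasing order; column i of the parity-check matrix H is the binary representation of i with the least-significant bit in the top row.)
Syndrome s = H · r^T (mod 2), r = 000101101011100:
  s[0] = (101010101010101)·(000101101011100) mod 2 = 0+0+0+0+0+0+1+0+1+0+1+0+1+0+0 mod 2 = 0
  s[1] = (011001100110011)·(000101101011100) mod 2 = 0+0+0+0+0+1+1+0+0+0+1+0+0+0+0 mod 2 = 1
  s[2] = (000111100001111)·(000101101011100) mod 2 = 0+0+0+1+0+1+1+0+0+0+0+1+1+0+0 mod 2 = 1
  s[3] = (000000011111111)·(000101101011100) mod 2 = 0+0+0+0+0+0+0+0+1+0+1+1+1+0+0 mod 2 = 0
Syndrome = 0110
Column 6 of H equals this syndrome → error at bit 6 (1-indexed).
Flip bit 6: 000101101011100 → 000100101011100
Extract data bits at positions {3,5,6,7,9,10,11,12,13,14,15}: 00011011100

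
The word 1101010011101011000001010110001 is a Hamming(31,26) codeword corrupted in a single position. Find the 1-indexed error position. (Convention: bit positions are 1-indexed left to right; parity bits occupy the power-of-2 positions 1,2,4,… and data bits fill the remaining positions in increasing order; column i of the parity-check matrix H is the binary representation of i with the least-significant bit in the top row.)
Syndrome s = H · r^T (mod 2), r = 1101010011101011000001010110001:
  s[0] = (1010101010101010101010101010101)·(1101010011101011000001010110001) mod 2 = 1+0+0+0+0+0+0+0+1+0+1+0+1+0+1+0+0+0+0+0+0+0+0+0+0+0+1+0+0+0+1 mod 2 = 1
  s[1] = (0110011001100110011001100110011)·(1101010011101011000001010110001) mod 2 = 0+1+0+0+0+1+0+0+0+1+1+0+0+0+1+0+0+0+0+0+0+1+0+0+0+1+1+0+0+0+1 mod 2 = 1
  s[2] = (0001111000011110000111100001111)·(1101010011101011000001010110001) mod 2 = 0+0+0+1+0+1+0+0+0+0+0+0+1+0+1+0+0+0+0+0+0+1+0+0+0+0+0+0+0+0+1 mod 2 = 0
  s[3] = (0000000111111110000000011111111)·(1101010011101011000001010110001) mod 2 = 0+0+0+0+0+0+0+0+1+1+1+0+1+0+1+0+0+0+0+0+0+0+0+1+0+1+1+0+0+0+1 mod 2 = 1
  s[4] = (0000000000000001111111111111111)·(1101010011101011000001010110001) mod 2 = 0+0+0+0+0+0+0+0+0+0+0+0+0+0+0+1+0+0+0+0+0+1+0+1+0+1+1+0+0+0+1 mod 2 = 0
Syndrome = 11010
Column i of H is the binary representation of i, so the syndrome is the binary index of the flipped bit.
Read s = 11010 with s[0] as LSB: 1·2^0 + 1·2^1 + 0·2^2 + 1·2^3 + 0·2^4 = 11.
Error is at bit position 11.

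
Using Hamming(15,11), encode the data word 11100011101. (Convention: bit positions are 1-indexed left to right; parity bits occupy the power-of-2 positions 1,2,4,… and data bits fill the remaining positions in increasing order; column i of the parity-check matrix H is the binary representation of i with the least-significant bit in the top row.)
Codeword c = d · G (mod 2), d = 11100011101:
  c[0] = d·G[:,0] = (11100011101)·(11011010101) mod 2 = 1+1+0+0+0+0+1+0+1+0+1 mod 2 = 1
  c[1] = d·G[:,1] = (11100011101)·(10110110011) mod 2 = 1+0+1+0+0+0+1+0+0+0+1 mod 2 = 0
  c[2] = d·G[:,2] = (11100011101)·(10000000000) mod 2 = 1+0+0+0+0+0+0+0+0+0+0 mod 2 = 1
  c[3] = d·G[:,3] = (11100011101)·(01110001111) mod 2 = 0+1+1+0+0+0+0+1+1+0+1 mod 2 = 1
  c[4] = d·G[:,4] = (11100011101)·(01000000000) mod 2 = 0+1+0+0+0+0+0+0+0+0+0 mod 2 = 1
  c[5] = d·G[:,5] = (11100011101)·(00100000000) mod 2 = 0+0+1+0+0+0+0+0+0+0+0 mod 2 = 1
  c[6] = d·G[:,6] = (11100011101)·(00010000000) mod 2 = 0+0+0+0+0+0+0+0+0+0+0 mod 2 = 0
  c[7] = d·G[:,7] = (11100011101)·(00001111111) mod 2 = 0+0+0+0+0+0+1+1+1+0+1 mod 2 = 0
  c[8] = d·G[:,8] = (11100011101)·(00001000000) mod 2 = 0+0+0+0+0+0+0+0+0+0+0 mod 2 = 0
  c[9] = d·G[:,9] = (11100011101)·(00000100000) mod 2 = 0+0+0+0+0+0+0+0+0+0+0 mod 2 = 0
  c[10] = d·G[:,10] = (11100011101)·(00000010000) mod 2 = 0+0+0+0+0+0+1+0+0+0+0 mod 2 = 1
  c[11] = d·G[:,11] = (11100011101)·(00000001000) mod 2 = 0+0+0+0+0+0+0+1+0+0+0 mod 2 = 1
  c[12] = d·G[:,12] = (11100011101)·(00000000100) mod 2 = 0+0+0+0+0+0+0+0+1+0+0 mod 2 = 1
  c[13] = d·G[:,13] = (11100011101)·(00000000010) mod 2 = 0+0+0+0+0+0+0+0+0+0+0 mod 2 = 0
  c[14] = d·G[:,14] = (11100011101)·(00000000001) mod 2 = 0+0+0+0+0+0+0+0+0+0+1 mod 2 = 1
Codeword = 101111000011101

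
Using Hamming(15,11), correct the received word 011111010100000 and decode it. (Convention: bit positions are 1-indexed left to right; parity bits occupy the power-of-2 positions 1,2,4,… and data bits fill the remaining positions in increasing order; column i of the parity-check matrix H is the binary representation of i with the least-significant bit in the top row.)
Syndrome s = H · r^T (mod 2), r = 011111010100000:
  s[0] = (101010101010101)·(011111010100000) mod 2 = 0+0+1+0+1+0+0+0+0+0+0+0+0+0+0 mod 2 = 0
  s[1] = (011001100110011)·(011111010100000) mod 2 = 0+1+1+0+0+1+0+0+0+1+0+0+0+0+0 mod 2 = 0
  s[2] = (000111100001111)·(011111010100000) mod 2 = 0+0+0+1+1+1+0+0+0+0+0+0+0+0+0 mod 2 = 1
  s[3] = (000000011111111)·(011111010100000) mod 2 = 0+0+0+0+0+0+0+1+0+1+0+0+0+0+0 mod 2 = 0
Syndrome = 0010
Column 4 of H equals this syndrome → error at bit 4 (1-indexed).
Flip bit 4: 011111010100000 → 011011010100000
Extract data bits at positions {3,5,6,7,9,10,11,12,13,14,15}: 11100100000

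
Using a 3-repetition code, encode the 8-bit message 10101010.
Repeat each bit 3× and concatenate:
1→111  0→000  1→111  0→000  1→111  0→000  1→111  0→000
Codeword = 111000111000111000111000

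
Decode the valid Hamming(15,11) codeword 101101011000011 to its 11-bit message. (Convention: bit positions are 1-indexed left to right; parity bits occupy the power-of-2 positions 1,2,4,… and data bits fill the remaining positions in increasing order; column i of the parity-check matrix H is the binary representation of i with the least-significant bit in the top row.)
Parity bits occupy power-of-2 positions; data bits are at positions {3,5,6,7,9,10,11,12,13,14,15} (1-indexed).
Extract: c[3]=1 c[5]=0 c[6]=1 c[7]=0 c[9]=1 c[10]=0 c[11]=0 c[12]=0 c[13]=0 c[14]=1 c[15]=1
Data = 10101000011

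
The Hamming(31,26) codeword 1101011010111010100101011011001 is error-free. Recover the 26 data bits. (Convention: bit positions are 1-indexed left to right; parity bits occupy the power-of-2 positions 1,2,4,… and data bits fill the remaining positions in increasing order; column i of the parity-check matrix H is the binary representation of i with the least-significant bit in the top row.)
Parity bits occupy power-of-2 positions; data bits are at positions {3,5,6,7,9,10,11,12,13,14,15,17,18,19,20,21,22,23,24,25,26,27,28,29,30,31} (1-indexed).
Extract: c[3]=0 c[5]=0 c[6]=1 c[7]=1 c[9]=1 c[10]=0 c[11]=1 c[12]=1 c[13]=1 c[14]=0 c[15]=1 c[17]=1 c[18]=0 c[19]=0 c[20]=1 c[21]=0 c[22]=1 c[23]=0 c[24]=1 c[25]=1 c[26]=0 c[27]=1 c[28]=1 c[29]=0 c[30]=0 c[31]=1
Data = 00111011101100101011011001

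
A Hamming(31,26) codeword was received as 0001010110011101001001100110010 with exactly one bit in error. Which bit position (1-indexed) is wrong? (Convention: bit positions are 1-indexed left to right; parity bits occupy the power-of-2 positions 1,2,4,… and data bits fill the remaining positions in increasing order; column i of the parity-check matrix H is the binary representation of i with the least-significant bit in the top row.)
Syndrome s = H · r^T (mod 2), r = 0001010110011101001001100110010:
  s[0] = (1010101010101010101010101010101)·(0001010110011101001001100110010) mod 2 = 0+0+0+0+0+0+0+0+1+0+0+0+1+0+0+0+0+0+1+0+0+0+1+0+0+0+1+0+0+0+0 mod 2 = 1
  s[1] = (0110011001100110011001100110011)·(0001010110011101001001100110010) mod 2 = 0+0+0+0+0+1+0+0+0+0+0+0+0+1+0+0+0+0+1+0+0+1+1+0+0+1+1+0+0+1+0 mod 2 = 0
  s[2] = (0001111000011110000111100001111)·(0001010110011101001001100110010) mod 2 = 0+0+0+1+0+1+0+0+0+0+0+1+1+1+0+0+0+0+0+0+0+1+1+0+0+0+0+0+0+1+0 mod 2 = 0
  s[3] = (0000000111111110000000011111111)·(0001010110011101001001100110010) mod 2 = 0+0+0+0+0+0+0+1+1+0+0+1+1+1+0+0+0+0+0+0+0+0+0+0+0+1+1+0+0+1+0 mod 2 = 0
  s[4] = (0000000000000001111111111111111)·(0001010110011101001001100110010) mod 2 = 0+0+0+0+0+0+0+0+0+0+0+0+0+0+0+1+0+0+1+0+0+1+1+0+0+1+1+0+0+1+0 mod 2 = 1
Syndrome = 10001
Column i of H is the binary representation of i, so the syndrome is the binary index of the flipped bit.
Read s = 10001 with s[0] as LSB: 1·2^0 + 0·2^1 + 0·2^2 + 0·2^3 + 1·2^4 = 17.
Error is at bit position 17.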